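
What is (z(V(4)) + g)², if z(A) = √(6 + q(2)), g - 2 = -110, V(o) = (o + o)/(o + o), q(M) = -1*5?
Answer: 11449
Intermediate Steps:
q(M) = -5
V(o) = 1 (V(o) = (2*o)/((2*o)) = (2*o)*(1/(2*o)) = 1)
g = -108 (g = 2 - 110 = -108)
z(A) = 1 (z(A) = √(6 - 5) = √1 = 1)
(z(V(4)) + g)² = (1 - 108)² = (-107)² = 11449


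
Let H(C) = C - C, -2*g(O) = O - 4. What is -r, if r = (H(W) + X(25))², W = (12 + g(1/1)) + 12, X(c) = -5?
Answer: -25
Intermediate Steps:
g(O) = 2 - O/2 (g(O) = -(O - 4)/2 = -(-4 + O)/2 = 2 - O/2)
W = 51/2 (W = (12 + (2 - ½/1)) + 12 = (12 + (2 - ½*1)) + 12 = (12 + (2 - ½)) + 12 = (12 + 3/2) + 12 = 27/2 + 12 = 51/2 ≈ 25.500)
H(C) = 0
r = 25 (r = (0 - 5)² = (-5)² = 25)
-r = -1*25 = -25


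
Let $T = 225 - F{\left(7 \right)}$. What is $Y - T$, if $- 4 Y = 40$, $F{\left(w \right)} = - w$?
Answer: $-242$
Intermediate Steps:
$Y = -10$ ($Y = \left(- \frac{1}{4}\right) 40 = -10$)
$T = 232$ ($T = 225 - \left(-1\right) 7 = 225 - -7 = 225 + 7 = 232$)
$Y - T = -10 - 232 = -242$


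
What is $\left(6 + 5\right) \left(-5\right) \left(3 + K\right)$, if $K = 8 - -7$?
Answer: $-990$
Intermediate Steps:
$K = 15$ ($K = 8 + 7 = 15$)
$\left(6 + 5\right) \left(-5\right) \left(3 + K\right) = \left(6 + 5\right) \left(-5\right) \left(3 + 15\right) = 11 \left(-5\right) 18 = \left(-55\right) 18 = -990$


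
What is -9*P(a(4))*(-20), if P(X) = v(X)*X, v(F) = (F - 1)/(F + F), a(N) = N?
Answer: 270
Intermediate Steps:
v(F) = (-1 + F)/(2*F) (v(F) = (-1 + F)/((2*F)) = (-1 + F)*(1/(2*F)) = (-1 + F)/(2*F))
P(X) = -½ + X/2 (P(X) = ((-1 + X)/(2*X))*X = -½ + X/2)
-9*P(a(4))*(-20) = -9*(-½ + (½)*4)*(-20) = -9*(-½ + 2)*(-20) = -9*3/2*(-20) = -27/2*(-20) = 270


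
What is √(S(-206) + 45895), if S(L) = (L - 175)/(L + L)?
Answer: √1947639463/206 ≈ 214.23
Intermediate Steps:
S(L) = (-175 + L)/(2*L) (S(L) = (-175 + L)/((2*L)) = (-175 + L)*(1/(2*L)) = (-175 + L)/(2*L))
√(S(-206) + 45895) = √((½)*(-175 - 206)/(-206) + 45895) = √((½)*(-1/206)*(-381) + 45895) = √(381/412 + 45895) = √(18909121/412) = √1947639463/206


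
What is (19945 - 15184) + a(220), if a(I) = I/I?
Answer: 4762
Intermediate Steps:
a(I) = 1
(19945 - 15184) + a(220) = (19945 - 15184) + 1 = 4761 + 1 = 4762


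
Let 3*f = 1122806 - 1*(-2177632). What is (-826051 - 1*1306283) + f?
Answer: -1032188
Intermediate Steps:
f = 1100146 (f = (1122806 - 1*(-2177632))/3 = (1122806 + 2177632)/3 = (1/3)*3300438 = 1100146)
(-826051 - 1*1306283) + f = (-826051 - 1*1306283) + 1100146 = (-826051 - 1306283) + 1100146 = -2132334 + 1100146 = -1032188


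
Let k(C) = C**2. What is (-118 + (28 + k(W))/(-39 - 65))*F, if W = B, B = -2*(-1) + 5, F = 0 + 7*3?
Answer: -259329/104 ≈ -2493.5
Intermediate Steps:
F = 21 (F = 0 + 21 = 21)
B = 7 (B = 2 + 5 = 7)
W = 7
(-118 + (28 + k(W))/(-39 - 65))*F = (-118 + (28 + 7**2)/(-39 - 65))*21 = (-118 + (28 + 49)/(-104))*21 = (-118 + 77*(-1/104))*21 = (-118 - 77/104)*21 = -12349/104*21 = -259329/104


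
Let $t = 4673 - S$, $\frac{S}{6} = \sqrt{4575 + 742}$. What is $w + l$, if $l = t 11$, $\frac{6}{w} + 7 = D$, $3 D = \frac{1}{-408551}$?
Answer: $\frac{220504192799}{4289786} - 66 \sqrt{5317} \approx 46590.0$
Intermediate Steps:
$S = 6 \sqrt{5317}$ ($S = 6 \sqrt{4575 + 742} = 6 \sqrt{5317} \approx 437.51$)
$t = 4673 - 6 \sqrt{5317} \approx 4235.5$
$D = - \frac{1}{1225653}$ ($D = \frac{1}{3 \left(-408551\right)} = \frac{1}{3} \left(- \frac{1}{408551}\right) = - \frac{1}{1225653} \approx -8.1589 \cdot 10^{-7}$)
$w = - \frac{3676959}{4289786}$ ($w = \frac{6}{-7 - \frac{1}{1225653}} = \frac{6}{- \frac{8579572}{1225653}} = 6 \left(- \frac{1225653}{8579572}\right) = - \frac{3676959}{4289786} \approx -0.85714$)
$l = 51403 - 66 \sqrt{5317}$ ($l = \left(4673 - 6 \sqrt{5317}\right) 11 = 51403 - 66 \sqrt{5317} \approx 46590.0$)
$w + l = - \frac{3676959}{4289786} + \left(51403 - 66 \sqrt{5317}\right) = \frac{220504192799}{4289786} - 66 \sqrt{5317}$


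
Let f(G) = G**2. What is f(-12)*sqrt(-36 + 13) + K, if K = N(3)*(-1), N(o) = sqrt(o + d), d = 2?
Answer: -sqrt(5) + 144*I*sqrt(23) ≈ -2.2361 + 690.6*I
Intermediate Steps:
N(o) = sqrt(2 + o) (N(o) = sqrt(o + 2) = sqrt(2 + o))
K = -sqrt(5) (K = sqrt(2 + 3)*(-1) = sqrt(5)*(-1) = -sqrt(5) ≈ -2.2361)
f(-12)*sqrt(-36 + 13) + K = (-12)**2*sqrt(-36 + 13) - sqrt(5) = 144*sqrt(-23) - sqrt(5) = 144*(I*sqrt(23)) - sqrt(5) = 144*I*sqrt(23) - sqrt(5) = -sqrt(5) + 144*I*sqrt(23)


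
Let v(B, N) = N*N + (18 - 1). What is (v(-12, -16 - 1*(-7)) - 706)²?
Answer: 369664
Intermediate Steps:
v(B, N) = 17 + N² (v(B, N) = N² + 17 = 17 + N²)
(v(-12, -16 - 1*(-7)) - 706)² = ((17 + (-16 - 1*(-7))²) - 706)² = ((17 + (-16 + 7)²) - 706)² = ((17 + (-9)²) - 706)² = ((17 + 81) - 706)² = (98 - 706)² = (-608)² = 369664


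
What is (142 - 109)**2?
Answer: 1089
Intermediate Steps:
(142 - 109)**2 = 33**2 = 1089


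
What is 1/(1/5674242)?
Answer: 5674242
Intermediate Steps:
1/(1/5674242) = 5674242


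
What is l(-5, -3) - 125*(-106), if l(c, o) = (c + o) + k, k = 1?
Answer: 13243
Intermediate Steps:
l(c, o) = 1 + c + o (l(c, o) = (c + o) + 1 = 1 + c + o)
l(-5, -3) - 125*(-106) = (1 - 5 - 3) - 125*(-106) = -7 + 13250 = 13243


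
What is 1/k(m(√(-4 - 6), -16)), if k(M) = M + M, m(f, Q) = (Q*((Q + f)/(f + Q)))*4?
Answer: -1/128 ≈ -0.0078125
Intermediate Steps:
m(f, Q) = 4*Q (m(f, Q) = (Q*((Q + f)/(Q + f)))*4 = (Q*1)*4 = Q*4 = 4*Q)
k(M) = 2*M
1/k(m(√(-4 - 6), -16)) = 1/(2*(4*(-16))) = 1/(2*(-64)) = 1/(-128) = -1/128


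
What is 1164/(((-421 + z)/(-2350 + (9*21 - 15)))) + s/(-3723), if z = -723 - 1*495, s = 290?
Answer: 9429377362/6101997 ≈ 1545.3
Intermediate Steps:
z = -1218 (z = -723 - 495 = -1218)
1164/(((-421 + z)/(-2350 + (9*21 - 15)))) + s/(-3723) = 1164/(((-421 - 1218)/(-2350 + (9*21 - 15)))) + 290/(-3723) = 1164/((-1639/(-2350 + (189 - 15)))) + 290*(-1/3723) = 1164/((-1639/(-2350 + 174))) - 290/3723 = 1164/((-1639/(-2176))) - 290/3723 = 1164/((-1639*(-1/2176))) - 290/3723 = 1164/(1639/2176) - 290/3723 = 1164*(2176/1639) - 290/3723 = 2532864/1639 - 290/3723 = 9429377362/6101997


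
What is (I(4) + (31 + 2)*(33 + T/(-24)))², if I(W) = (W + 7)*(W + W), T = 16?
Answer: 1334025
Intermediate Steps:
I(W) = 2*W*(7 + W) (I(W) = (7 + W)*(2*W) = 2*W*(7 + W))
(I(4) + (31 + 2)*(33 + T/(-24)))² = (2*4*(7 + 4) + (31 + 2)*(33 + 16/(-24)))² = (2*4*11 + 33*(33 + 16*(-1/24)))² = (88 + 33*(33 - ⅔))² = (88 + 33*(97/3))² = (88 + 1067)² = 1155² = 1334025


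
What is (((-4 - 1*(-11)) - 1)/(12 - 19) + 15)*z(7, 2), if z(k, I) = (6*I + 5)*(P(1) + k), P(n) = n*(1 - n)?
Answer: 1683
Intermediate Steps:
z(k, I) = k*(5 + 6*I) (z(k, I) = (6*I + 5)*(1*(1 - 1*1) + k) = (5 + 6*I)*(1*(1 - 1) + k) = (5 + 6*I)*(1*0 + k) = (5 + 6*I)*(0 + k) = (5 + 6*I)*k = k*(5 + 6*I))
(((-4 - 1*(-11)) - 1)/(12 - 19) + 15)*z(7, 2) = (((-4 - 1*(-11)) - 1)/(12 - 19) + 15)*(7*(5 + 6*2)) = (((-4 + 11) - 1)/(-7) + 15)*(7*(5 + 12)) = ((7 - 1)*(-⅐) + 15)*(7*17) = (6*(-⅐) + 15)*119 = (-6/7 + 15)*119 = (99/7)*119 = 1683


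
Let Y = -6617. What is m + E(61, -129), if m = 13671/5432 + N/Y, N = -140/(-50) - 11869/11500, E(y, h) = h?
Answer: -1867216299339/14762527000 ≈ -126.48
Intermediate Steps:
N = 20331/11500 (N = -140*(-1/50) - 11869*1/11500 = 14/5 - 11869/11500 = 20331/11500 ≈ 1.7679)
m = 37149683661/14762527000 (m = 13671/5432 + (20331/11500)/(-6617) = 13671*(1/5432) + (20331/11500)*(-1/6617) = 1953/776 - 20331/76095500 = 37149683661/14762527000 ≈ 2.5165)
m + E(61, -129) = 37149683661/14762527000 - 129 = -1867216299339/14762527000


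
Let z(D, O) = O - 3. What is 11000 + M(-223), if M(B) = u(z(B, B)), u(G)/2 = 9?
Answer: 11018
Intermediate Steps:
z(D, O) = -3 + O
u(G) = 18 (u(G) = 2*9 = 18)
M(B) = 18
11000 + M(-223) = 11000 + 18 = 11018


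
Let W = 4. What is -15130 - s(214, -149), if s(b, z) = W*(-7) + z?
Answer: -14953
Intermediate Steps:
s(b, z) = -28 + z (s(b, z) = 4*(-7) + z = -28 + z)
-15130 - s(214, -149) = -15130 - (-28 - 149) = -15130 - 1*(-177) = -15130 + 177 = -14953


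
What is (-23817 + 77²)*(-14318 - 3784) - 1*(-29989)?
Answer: 323838565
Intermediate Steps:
(-23817 + 77²)*(-14318 - 3784) - 1*(-29989) = (-23817 + 5929)*(-18102) + 29989 = -17888*(-18102) + 29989 = 323808576 + 29989 = 323838565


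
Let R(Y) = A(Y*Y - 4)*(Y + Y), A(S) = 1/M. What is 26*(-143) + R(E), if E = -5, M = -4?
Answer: -7431/2 ≈ -3715.5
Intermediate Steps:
A(S) = -1/4 (A(S) = 1/(-4) = -1/4)
R(Y) = -Y/2 (R(Y) = -(Y + Y)/4 = -Y/2)
26*(-143) + R(E) = 26*(-143) - 1/2*(-5) = -3718 + 5/2 = -7431/2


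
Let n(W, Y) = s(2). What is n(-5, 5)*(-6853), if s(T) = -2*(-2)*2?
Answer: -54824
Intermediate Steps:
s(T) = 8 (s(T) = 4*2 = 8)
n(W, Y) = 8
n(-5, 5)*(-6853) = 8*(-6853) = -54824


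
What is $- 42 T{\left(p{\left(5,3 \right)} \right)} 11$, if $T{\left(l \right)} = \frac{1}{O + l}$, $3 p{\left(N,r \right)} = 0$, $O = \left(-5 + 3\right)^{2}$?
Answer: $- \frac{231}{2} \approx -115.5$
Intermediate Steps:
$O = 4$ ($O = \left(-2\right)^{2} = 4$)
$p{\left(N,r \right)} = 0$ ($p{\left(N,r \right)} = \frac{1}{3} \cdot 0 = 0$)
$T{\left(l \right)} = \frac{1}{4 + l}$
$- 42 T{\left(p{\left(5,3 \right)} \right)} 11 = - \frac{42}{4 + 0} \cdot 11 = - \frac{42}{4} \cdot 11 = \left(-42\right) \frac{1}{4} \cdot 11 = \left(- \frac{21}{2}\right) 11 = - \frac{231}{2}$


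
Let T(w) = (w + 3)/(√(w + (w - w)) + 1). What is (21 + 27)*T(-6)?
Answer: 144*I/(√6 - I) ≈ -20.571 + 50.39*I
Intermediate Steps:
T(w) = (3 + w)/(1 + √w) (T(w) = (3 + w)/(√(w + 0) + 1) = (3 + w)/(√w + 1) = (3 + w)/(1 + √w))
(21 + 27)*T(-6) = (21 + 27)*((3 - 6)/(1 + √(-6))) = 48*(-3/(1 + I*√6)) = -144/(1 + I*√6)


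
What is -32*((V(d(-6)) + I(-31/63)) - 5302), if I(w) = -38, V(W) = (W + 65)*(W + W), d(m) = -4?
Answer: 186496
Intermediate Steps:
V(W) = 2*W*(65 + W) (V(W) = (65 + W)*(2*W) = 2*W*(65 + W))
-32*((V(d(-6)) + I(-31/63)) - 5302) = -32*((2*(-4)*(65 - 4) - 38) - 5302) = -32*((2*(-4)*61 - 38) - 5302) = -32*((-488 - 38) - 5302) = -32*(-526 - 5302) = -32*(-5828) = 186496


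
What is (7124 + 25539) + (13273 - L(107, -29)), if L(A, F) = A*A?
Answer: 34487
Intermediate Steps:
L(A, F) = A²
(7124 + 25539) + (13273 - L(107, -29)) = (7124 + 25539) + (13273 - 1*107²) = 32663 + (13273 - 1*11449) = 32663 + (13273 - 11449) = 32663 + 1824 = 34487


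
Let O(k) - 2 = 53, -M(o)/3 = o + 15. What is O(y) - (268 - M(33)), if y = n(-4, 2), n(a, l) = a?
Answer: -357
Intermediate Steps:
M(o) = -45 - 3*o (M(o) = -3*(o + 15) = -3*(15 + o) = -45 - 3*o)
y = -4
O(k) = 55 (O(k) = 2 + 53 = 55)
O(y) - (268 - M(33)) = 55 - (268 - (-45 - 3*33)) = 55 - (268 - (-45 - 99)) = 55 - (268 - 1*(-144)) = 55 - (268 + 144) = 55 - 1*412 = 55 - 412 = -357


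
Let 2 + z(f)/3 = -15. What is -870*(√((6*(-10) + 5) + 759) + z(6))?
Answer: 44370 - 6960*√11 ≈ 21286.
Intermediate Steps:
z(f) = -51 (z(f) = -6 + 3*(-15) = -6 - 45 = -51)
-870*(√((6*(-10) + 5) + 759) + z(6)) = -870*(√((6*(-10) + 5) + 759) - 51) = -870*(√((-60 + 5) + 759) - 51) = -870*(√(-55 + 759) - 51) = -870*(√704 - 51) = -870*(8*√11 - 51) = -870*(-51 + 8*√11) = 44370 - 6960*√11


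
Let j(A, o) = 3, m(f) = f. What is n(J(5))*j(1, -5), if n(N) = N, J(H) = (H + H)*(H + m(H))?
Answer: 300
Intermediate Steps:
J(H) = 4*H² (J(H) = (H + H)*(H + H) = (2*H)*(2*H) = 4*H²)
n(J(5))*j(1, -5) = (4*5²)*3 = (4*25)*3 = 100*3 = 300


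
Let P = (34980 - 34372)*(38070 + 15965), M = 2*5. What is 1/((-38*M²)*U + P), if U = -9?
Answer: 1/32887480 ≈ 3.0407e-8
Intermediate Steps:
M = 10
P = 32853280 (P = 608*54035 = 32853280)
1/((-38*M²)*U + P) = 1/(-38*10²*(-9) + 32853280) = 1/(-38*100*(-9) + 32853280) = 1/(-3800*(-9) + 32853280) = 1/(34200 + 32853280) = 1/32887480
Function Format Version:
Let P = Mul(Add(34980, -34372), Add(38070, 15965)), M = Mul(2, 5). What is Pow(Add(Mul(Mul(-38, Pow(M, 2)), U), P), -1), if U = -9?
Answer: Rational(1, 32887480) ≈ 3.0407e-8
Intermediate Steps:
M = 10
P = 32853280 (P = Mul(608, 54035) = 32853280)
Pow(Add(Mul(Mul(-38, Pow(M, 2)), U), P), -1) = Pow(Add(Mul(Mul(-38, Pow(10, 2)), -9), 32853280), -1) = Pow(Add(Mul(Mul(-38, 100), -9), 32853280), -1) = Pow(Add(Mul(-3800, -9), 32853280), -1) = Pow(Add(34200, 32853280), -1) = Pow(32887480, -1) = Rational(1, 32887480)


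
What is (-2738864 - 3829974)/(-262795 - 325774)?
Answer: 6568838/588569 ≈ 11.161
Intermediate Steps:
(-2738864 - 3829974)/(-262795 - 325774) = -6568838/(-588569) = -6568838*(-1/588569) = 6568838/588569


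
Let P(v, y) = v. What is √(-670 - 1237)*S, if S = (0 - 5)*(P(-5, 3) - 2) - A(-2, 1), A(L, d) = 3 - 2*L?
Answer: 28*I*√1907 ≈ 1222.7*I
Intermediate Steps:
S = 28 (S = (0 - 5)*(-5 - 2) - (3 - 2*(-2)) = -5*(-7) - (3 + 4) = 35 - 1*7 = 35 - 7 = 28)
√(-670 - 1237)*S = √(-670 - 1237)*28 = √(-1907)*28 = (I*√1907)*28 = 28*I*√1907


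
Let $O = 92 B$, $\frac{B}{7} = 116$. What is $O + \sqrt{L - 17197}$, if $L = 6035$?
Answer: $74704 + i \sqrt{11162} \approx 74704.0 + 105.65 i$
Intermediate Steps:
$B = 812$ ($B = 7 \cdot 116 = 812$)
$O = 74704$ ($O = 92 \cdot 812 = 74704$)
$O + \sqrt{L - 17197} = 74704 + \sqrt{6035 - 17197} = 74704 + \sqrt{-11162} = 74704 + i \sqrt{11162}$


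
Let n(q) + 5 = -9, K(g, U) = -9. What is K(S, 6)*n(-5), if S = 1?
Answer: 126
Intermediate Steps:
n(q) = -14 (n(q) = -5 - 9 = -14)
K(S, 6)*n(-5) = -9*(-14) = 126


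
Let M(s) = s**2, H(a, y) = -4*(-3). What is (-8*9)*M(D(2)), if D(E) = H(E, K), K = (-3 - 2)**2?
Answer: -10368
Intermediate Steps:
K = 25 (K = (-5)**2 = 25)
H(a, y) = 12
D(E) = 12
(-8*9)*M(D(2)) = -8*9*12**2 = -72*144 = -10368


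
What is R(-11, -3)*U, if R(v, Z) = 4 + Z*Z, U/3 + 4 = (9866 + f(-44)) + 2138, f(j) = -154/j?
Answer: 936273/2 ≈ 4.6814e+5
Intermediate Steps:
U = 72021/2 (U = -12 + 3*((9866 - 154/(-44)) + 2138) = -12 + 3*((9866 - 154*(-1/44)) + 2138) = -12 + 3*((9866 + 7/2) + 2138) = -12 + 3*(19739/2 + 2138) = -12 + 3*(24015/2) = -12 + 72045/2 = 72021/2 ≈ 36011.)
R(v, Z) = 4 + Z²
R(-11, -3)*U = (4 + (-3)²)*(72021/2) = (4 + 9)*(72021/2) = 13*(72021/2) = 936273/2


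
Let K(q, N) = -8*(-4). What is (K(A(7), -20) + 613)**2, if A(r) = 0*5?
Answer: 416025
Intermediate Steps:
A(r) = 0
K(q, N) = 32
(K(A(7), -20) + 613)**2 = (32 + 613)**2 = 645**2 = 416025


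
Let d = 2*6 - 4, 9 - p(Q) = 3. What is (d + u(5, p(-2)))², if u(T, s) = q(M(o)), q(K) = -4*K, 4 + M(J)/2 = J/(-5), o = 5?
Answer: 2304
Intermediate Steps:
M(J) = -8 - 2*J/5 (M(J) = -8 + 2*(J/(-5)) = -8 + 2*(J*(-⅕)) = -8 + 2*(-J/5) = -8 - 2*J/5)
p(Q) = 6 (p(Q) = 9 - 1*3 = 9 - 3 = 6)
d = 8 (d = 12 - 4 = 8)
u(T, s) = 40 (u(T, s) = -4*(-8 - ⅖*5) = -4*(-8 - 2) = -4*(-10) = 40)
(d + u(5, p(-2)))² = (8 + 40)² = 48² = 2304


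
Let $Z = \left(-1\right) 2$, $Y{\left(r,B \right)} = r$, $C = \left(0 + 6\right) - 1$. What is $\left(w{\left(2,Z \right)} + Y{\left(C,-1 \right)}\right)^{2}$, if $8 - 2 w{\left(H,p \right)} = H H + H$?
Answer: $36$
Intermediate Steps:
$C = 5$ ($C = 6 - 1 = 5$)
$Z = -2$
$w{\left(H,p \right)} = 4 - \frac{H}{2} - \frac{H^{2}}{2}$ ($w{\left(H,p \right)} = 4 - \frac{H H + H}{2} = 4 - \frac{H^{2} + H}{2} = 4 - \frac{H + H^{2}}{2} = 4 - \left(\frac{H}{2} + \frac{H^{2}}{2}\right) = 4 - \frac{H}{2} - \frac{H^{2}}{2}$)
$\left(w{\left(2,Z \right)} + Y{\left(C,-1 \right)}\right)^{2} = \left(\left(4 - 1 - \frac{2^{2}}{2}\right) + 5\right)^{2} = \left(\left(4 - 1 - 2\right) + 5\right)^{2} = \left(1 + 5\right)^{2} = 6^{2} = 36$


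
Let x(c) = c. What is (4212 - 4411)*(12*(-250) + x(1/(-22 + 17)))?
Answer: 2985199/5 ≈ 5.9704e+5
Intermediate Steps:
(4212 - 4411)*(12*(-250) + x(1/(-22 + 17))) = (4212 - 4411)*(12*(-250) + 1/(-22 + 17)) = -199*(-3000 + 1/(-5)) = -199*(-3000 - 1/5) = -199*(-15001/5) = 2985199/5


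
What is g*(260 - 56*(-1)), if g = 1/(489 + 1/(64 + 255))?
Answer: 25201/38998 ≈ 0.64621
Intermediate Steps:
g = 319/155992 (g = 1/(489 + 1/319) = 1/(155992/319) = 319/155992 ≈ 0.0020450)
g*(260 - 56*(-1)) = 319*(260 - 56*(-1))/155992 = 319*(260 + 56)/155992 = (319/155992)*316 = 25201/38998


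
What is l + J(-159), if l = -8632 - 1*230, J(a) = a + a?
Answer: -9180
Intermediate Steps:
J(a) = 2*a
l = -8862 (l = -8632 - 230 = -8862)
l + J(-159) = -8862 + 2*(-159) = -8862 - 318 = -9180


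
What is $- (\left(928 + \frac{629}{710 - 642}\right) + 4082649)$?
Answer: $- \frac{16334345}{4} \approx -4.0836 \cdot 10^{6}$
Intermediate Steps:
$- (\left(928 + \frac{629}{710 - 642}\right) + 4082649) = - (\left(928 + \frac{629}{68}\right) + 4082649) = - (\left(928 + 629 \cdot \frac{1}{68}\right) + 4082649) = - (\left(928 + \frac{37}{4}\right) + 4082649) = - (\frac{3749}{4} + 4082649) = \left(-1\right) \frac{16334345}{4} = - \frac{16334345}{4}$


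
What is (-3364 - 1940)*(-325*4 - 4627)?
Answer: 31436808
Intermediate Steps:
(-3364 - 1940)*(-325*4 - 4627) = -5304*(-1300 - 4627) = -5304*(-5927) = 31436808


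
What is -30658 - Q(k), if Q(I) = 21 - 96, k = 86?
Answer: -30583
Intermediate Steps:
Q(I) = -75
-30658 - Q(k) = -30658 - 1*(-75) = -30658 + 75 = -30583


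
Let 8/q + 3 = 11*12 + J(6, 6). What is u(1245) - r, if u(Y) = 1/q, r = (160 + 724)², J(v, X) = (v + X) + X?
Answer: -6251501/8 ≈ -7.8144e+5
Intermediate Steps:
J(v, X) = v + 2*X (J(v, X) = (X + v) + X = v + 2*X)
r = 781456 (r = 884² = 781456)
q = 8/147 (q = 8/(-3 + (11*12 + (6 + 2*6))) = 8/(-3 + (132 + (6 + 12))) = 8/(-3 + (132 + 18)) = 8/(-3 + 150) = 8/147 ≈ 0.054422)
u(Y) = 147/8 (u(Y) = 1/(8/147) = 147/8)
u(1245) - r = 147/8 - 1*781456 = 147/8 - 781456 = -6251501/8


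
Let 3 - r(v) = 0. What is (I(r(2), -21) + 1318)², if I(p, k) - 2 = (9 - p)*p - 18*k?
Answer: 2944656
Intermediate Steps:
r(v) = 3 (r(v) = 3 - 1*0 = 3 + 0 = 3)
I(p, k) = 2 - 18*k + p*(9 - p) (I(p, k) = 2 + ((9 - p)*p - 18*k) = 2 + (p*(9 - p) - 18*k) = 2 + (-18*k + p*(9 - p)) = 2 - 18*k + p*(9 - p))
(I(r(2), -21) + 1318)² = ((2 - 1*3² - 18*(-21) + 9*3) + 1318)² = ((2 - 1*9 + 378 + 27) + 1318)² = ((2 - 9 + 378 + 27) + 1318)² = (398 + 1318)² = 1716² = 2944656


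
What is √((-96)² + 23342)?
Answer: √32558 ≈ 180.44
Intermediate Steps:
√((-96)² + 23342) = √(9216 + 23342) = √32558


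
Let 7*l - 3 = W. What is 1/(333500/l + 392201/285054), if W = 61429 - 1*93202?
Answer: -301872186/21766611241 ≈ -0.013869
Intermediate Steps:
W = -31773 (W = 61429 - 93202 = -31773)
l = -31770/7 (l = 3/7 + (1/7)*(-31773) = 3/7 - 4539 = -31770/7 ≈ -4538.6)
1/(333500/l + 392201/285054) = 1/(333500/(-31770/7) + 392201/285054) = 1/(333500*(-7/31770) + 392201*(1/285054)) = 1/(-233450/3177 + 392201/285054) = 1/(-21766611241/301872186) = -301872186/21766611241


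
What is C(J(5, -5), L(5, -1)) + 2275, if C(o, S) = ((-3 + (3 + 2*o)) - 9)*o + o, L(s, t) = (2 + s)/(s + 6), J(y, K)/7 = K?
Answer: 5005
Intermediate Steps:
J(y, K) = 7*K
L(s, t) = (2 + s)/(6 + s)
C(o, S) = o + o*(-9 + 2*o) (C(o, S) = (2*o - 9)*o + o = (-9 + 2*o)*o + o = o*(-9 + 2*o) + o = o + o*(-9 + 2*o))
C(J(5, -5), L(5, -1)) + 2275 = 2*(7*(-5))*(-4 + 7*(-5)) + 2275 = 2*(-35)*(-4 - 35) + 2275 = 2*(-35)*(-39) + 2275 = 2730 + 2275 = 5005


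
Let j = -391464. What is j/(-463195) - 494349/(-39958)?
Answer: 244622103567/18508345810 ≈ 13.217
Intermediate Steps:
j/(-463195) - 494349/(-39958) = -391464/(-463195) - 494349/(-39958) = -391464*(-1/463195) - 494349*(-1/39958) = 391464/463195 + 494349/39958 = 244622103567/18508345810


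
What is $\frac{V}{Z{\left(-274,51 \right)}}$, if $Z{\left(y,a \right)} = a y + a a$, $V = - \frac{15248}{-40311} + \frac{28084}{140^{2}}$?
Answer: $- \frac{51105533}{320919902100} \approx -0.00015925$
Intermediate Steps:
$V = \frac{51105533}{28217700}$ ($V = \left(-15248\right) \left(- \frac{1}{40311}\right) + \frac{28084}{19600} = \frac{15248}{40311} + 28084 \cdot \frac{1}{19600} = \frac{15248}{40311} + \frac{1003}{700} = \frac{51105533}{28217700} \approx 1.8111$)
$Z{\left(y,a \right)} = a^{2} + a y$ ($Z{\left(y,a \right)} = a y + a^{2} = a^{2} + a y$)
$\frac{V}{Z{\left(-274,51 \right)}} = \frac{51105533}{28217700 \cdot 51 \left(51 - 274\right)} = \frac{51105533}{28217700 \cdot 51 \left(-223\right)} = \frac{51105533}{28217700 \left(-11373\right)} = \frac{51105533}{28217700} \left(- \frac{1}{11373}\right) = - \frac{51105533}{320919902100}$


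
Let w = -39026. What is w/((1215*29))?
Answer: -39026/35235 ≈ -1.1076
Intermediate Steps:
w/((1215*29)) = -39026/(1215*29) = -39026/35235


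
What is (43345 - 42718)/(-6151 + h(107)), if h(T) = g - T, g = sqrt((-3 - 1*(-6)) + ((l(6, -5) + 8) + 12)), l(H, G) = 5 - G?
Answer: -1307922/13054177 - 209*sqrt(33)/13054177 ≈ -0.10028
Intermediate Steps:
g = sqrt(33) (g = sqrt((-3 - 1*(-6)) + (((5 - 1*(-5)) + 8) + 12)) = sqrt((-3 + 6) + (((5 + 5) + 8) + 12)) = sqrt(3 + ((10 + 8) + 12)) = sqrt(3 + (18 + 12)) = sqrt(3 + 30) = sqrt(33) ≈ 5.7446)
h(T) = sqrt(33) - T
(43345 - 42718)/(-6151 + h(107)) = (43345 - 42718)/(-6151 + (sqrt(33) - 1*107)) = 627/(-6151 + (sqrt(33) - 107)) = 627/(-6151 + (-107 + sqrt(33))) = 627/(-6258 + sqrt(33))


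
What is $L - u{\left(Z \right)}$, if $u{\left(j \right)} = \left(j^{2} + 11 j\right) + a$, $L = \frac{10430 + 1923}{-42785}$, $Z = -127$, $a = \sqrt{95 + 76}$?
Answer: $- \frac{630320973}{42785} - 3 \sqrt{19} \approx -14745.0$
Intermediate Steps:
$a = 3 \sqrt{19}$ ($a = \sqrt{171} = 3 \sqrt{19} \approx 13.077$)
$L = - \frac{12353}{42785}$ ($L = 12353 \left(- \frac{1}{42785}\right) = - \frac{12353}{42785} \approx -0.28872$)
$u{\left(j \right)} = j^{2} + 3 \sqrt{19} + 11 j$ ($u{\left(j \right)} = \left(j^{2} + 11 j\right) + 3 \sqrt{19} = j^{2} + 3 \sqrt{19} + 11 j$)
$L - u{\left(Z \right)} = - \frac{12353}{42785} - \left(\left(-127\right)^{2} + 3 \sqrt{19} + 11 \left(-127\right)\right) = - \frac{12353}{42785} - \left(16129 + 3 \sqrt{19} - 1397\right) = - \frac{12353}{42785} - \left(14732 + 3 \sqrt{19}\right) = - \frac{630320973}{42785} - 3 \sqrt{19}$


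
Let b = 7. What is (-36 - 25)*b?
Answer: -427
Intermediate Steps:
(-36 - 25)*b = (-36 - 25)*7 = -61*7 = -427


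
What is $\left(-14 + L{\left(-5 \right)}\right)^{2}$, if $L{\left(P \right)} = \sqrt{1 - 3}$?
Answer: $\left(14 - i \sqrt{2}\right)^{2} \approx 194.0 - 39.598 i$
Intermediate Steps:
$L{\left(P \right)} = i \sqrt{2}$ ($L{\left(P \right)} = \sqrt{-2} = i \sqrt{2}$)
$\left(-14 + L{\left(-5 \right)}\right)^{2} = \left(-14 + i \sqrt{2}\right)^{2}$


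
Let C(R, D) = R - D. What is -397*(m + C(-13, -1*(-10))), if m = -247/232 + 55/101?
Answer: 218795831/23432 ≈ 9337.5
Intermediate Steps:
m = -12187/23432 (m = -247*1/232 + 55*(1/101) = -247/232 + 55/101 = -12187/23432 ≈ -0.52010)
-397*(m + C(-13, -1*(-10))) = -397*(-12187/23432 + (-13 - (-1)*(-10))) = -397*(-12187/23432 + (-13 - 1*10)) = -397*(-12187/23432 + (-13 - 10)) = -397*(-12187/23432 - 23) = -397*(-551123/23432) = 218795831/23432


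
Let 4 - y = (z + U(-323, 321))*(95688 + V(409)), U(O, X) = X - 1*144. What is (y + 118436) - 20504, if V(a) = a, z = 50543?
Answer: -4873941904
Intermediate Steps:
U(O, X) = -144 + X (U(O, X) = X - 144 = -144 + X)
y = -4874039836 (y = 4 - (50543 + (-144 + 321))*(95688 + 409) = 4 - (50543 + 177)*96097 = 4 - 50720*96097 = 4 - 1*4874039840 = 4 - 4874039840 = -4874039836)
(y + 118436) - 20504 = (-4874039836 + 118436) - 20504 = -4873921400 - 20504 = -4873941904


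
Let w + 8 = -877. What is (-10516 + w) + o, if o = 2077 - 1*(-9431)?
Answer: 107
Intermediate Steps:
w = -885 (w = -8 - 877 = -885)
o = 11508 (o = 2077 + 9431 = 11508)
(-10516 + w) + o = (-10516 - 885) + 11508 = -11401 + 11508 = 107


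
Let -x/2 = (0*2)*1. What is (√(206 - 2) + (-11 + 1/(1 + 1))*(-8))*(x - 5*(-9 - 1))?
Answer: 4200 + 100*√51 ≈ 4914.1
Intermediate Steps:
x = 0 (x = -2*0*2 = -0 = -2*0 = 0)
(√(206 - 2) + (-11 + 1/(1 + 1))*(-8))*(x - 5*(-9 - 1)) = (√(206 - 2) + (-11 + 1/(1 + 1))*(-8))*(0 - 5*(-9 - 1)) = (√204 + (-11 + 1/2)*(-8))*(0 - 5*(-10)) = (2*√51 + (-11 + ½)*(-8))*(0 + 50) = (2*√51 - 21/2*(-8))*50 = (2*√51 + 84)*50 = (84 + 2*√51)*50 = 4200 + 100*√51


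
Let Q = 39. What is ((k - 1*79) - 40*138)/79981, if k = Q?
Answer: -5560/79981 ≈ -0.069517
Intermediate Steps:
k = 39
((k - 1*79) - 40*138)/79981 = ((39 - 1*79) - 40*138)/79981 = ((39 - 79) - 5520)*(1/79981) = (-40 - 5520)*(1/79981) = -5560*1/79981 = -5560/79981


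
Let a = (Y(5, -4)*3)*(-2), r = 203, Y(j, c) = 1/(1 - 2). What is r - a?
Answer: 197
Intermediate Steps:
Y(j, c) = -1 (Y(j, c) = 1/(-1) = -1)
a = 6 (a = -1*3*(-2) = -3*(-2) = 6)
r - a = 203 - 1*6 = 203 - 6 = 197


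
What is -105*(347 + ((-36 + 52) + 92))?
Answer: -47775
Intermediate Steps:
-105*(347 + ((-36 + 52) + 92)) = -105*(347 + (16 + 92)) = -105*(347 + 108) = -105*455 = -47775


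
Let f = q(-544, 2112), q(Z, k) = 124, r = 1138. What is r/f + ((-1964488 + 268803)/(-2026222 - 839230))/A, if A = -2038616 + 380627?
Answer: 1351627553853731/147277524776868 ≈ 9.1774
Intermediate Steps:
A = -1657989
f = 124
r/f + ((-1964488 + 268803)/(-2026222 - 839230))/A = 1138/124 + ((-1964488 + 268803)/(-2026222 - 839230))/(-1657989) = 1138*(1/124) - 1695685/(-2865452)*(-1/1657989) = 569/62 - 1695685*(-1/2865452)*(-1/1657989) = 569/62 + (1695685/2865452)*(-1/1657989) = 569/62 - 1695685/4750887896028 = 1351627553853731/147277524776868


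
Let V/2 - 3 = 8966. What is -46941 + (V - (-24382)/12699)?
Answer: -368284715/12699 ≈ -29001.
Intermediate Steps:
V = 17938 (V = 6 + 2*8966 = 6 + 17932 = 17938)
-46941 + (V - (-24382)/12699) = -46941 + (17938 - (-24382)/12699) = -46941 + (17938 - 1*(-24382/12699)) = -46941 + (17938 + 24382/12699) = -46941 + 227819044/12699 = -368284715/12699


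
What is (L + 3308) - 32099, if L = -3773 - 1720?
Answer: -34284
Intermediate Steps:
L = -5493
(L + 3308) - 32099 = (-5493 + 3308) - 32099 = -2185 - 32099 = -34284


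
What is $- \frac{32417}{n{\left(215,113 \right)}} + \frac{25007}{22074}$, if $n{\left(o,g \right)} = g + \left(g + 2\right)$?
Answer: $- \frac{118311877}{838812} \approx -141.05$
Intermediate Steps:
$n{\left(o,g \right)} = 2 + 2 g$ ($n{\left(o,g \right)} = g + \left(2 + g\right) = 2 + 2 g$)
$- \frac{32417}{n{\left(215,113 \right)}} + \frac{25007}{22074} = - \frac{32417}{2 + 2 \cdot 113} + \frac{25007}{22074} = - \frac{32417}{2 + 226} + 25007 \cdot \frac{1}{22074} = - \frac{32417}{228} + \frac{25007}{22074} = - \frac{118311877}{838812}$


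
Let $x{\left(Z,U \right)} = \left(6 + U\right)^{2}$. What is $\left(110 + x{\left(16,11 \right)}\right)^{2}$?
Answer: $159201$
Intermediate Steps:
$\left(110 + x{\left(16,11 \right)}\right)^{2} = \left(110 + \left(6 + 11\right)^{2}\right)^{2} = \left(110 + 17^{2}\right)^{2} = \left(110 + 289\right)^{2} = 399^{2} = 159201$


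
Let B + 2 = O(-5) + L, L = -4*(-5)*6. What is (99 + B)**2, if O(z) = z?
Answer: 44944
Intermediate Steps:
L = 120 (L = 20*6 = 120)
B = 113 (B = -2 + (-5 + 120) = -2 + 115 = 113)
(99 + B)**2 = (99 + 113)**2 = 212**2 = 44944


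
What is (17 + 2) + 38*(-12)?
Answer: -437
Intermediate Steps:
(17 + 2) + 38*(-12) = 19 - 456 = -437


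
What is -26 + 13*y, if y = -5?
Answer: -91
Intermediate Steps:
-26 + 13*y = -26 + 13*(-5) = -26 - 65 = -91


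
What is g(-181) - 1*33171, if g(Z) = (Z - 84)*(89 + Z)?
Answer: -8791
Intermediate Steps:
g(Z) = (-84 + Z)*(89 + Z)
g(-181) - 1*33171 = (-7476 + (-181)² + 5*(-181)) - 1*33171 = (-7476 + 32761 - 905) - 33171 = 24380 - 33171 = -8791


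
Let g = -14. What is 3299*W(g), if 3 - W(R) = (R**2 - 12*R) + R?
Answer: -1144753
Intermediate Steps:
W(R) = 3 - R**2 + 11*R (W(R) = 3 - ((R**2 - 12*R) + R) = 3 - (R**2 - 11*R) = 3 + (-R**2 + 11*R) = 3 - R**2 + 11*R)
3299*W(g) = 3299*(3 - 1*(-14)**2 + 11*(-14)) = 3299*(3 - 1*196 - 154) = 3299*(3 - 196 - 154) = 3299*(-347) = -1144753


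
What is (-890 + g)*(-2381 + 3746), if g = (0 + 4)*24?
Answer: -1083810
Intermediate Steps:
g = 96 (g = 4*24 = 96)
(-890 + g)*(-2381 + 3746) = (-890 + 96)*(-2381 + 3746) = -794*1365 = -1083810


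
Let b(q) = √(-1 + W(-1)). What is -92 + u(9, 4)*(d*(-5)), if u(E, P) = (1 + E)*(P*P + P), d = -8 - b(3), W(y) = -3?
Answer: 7908 + 2000*I ≈ 7908.0 + 2000.0*I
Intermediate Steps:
b(q) = 2*I (b(q) = √(-1 - 3) = √(-4) = 2*I)
d = -8 - 2*I ≈ -8.0 - 2.0*I
u(E, P) = (1 + E)*(P + P²) (u(E, P) = (1 + E)*(P² + P) = (1 + E)*(P + P²))
-92 + u(9, 4)*(d*(-5)) = -92 + (4*(1 + 9 + 4 + 9*4))*((-8 - 2*I)*(-5)) = -92 + (4*(1 + 9 + 4 + 36))*(40 + 10*I) = -92 + (4*50)*(40 + 10*I) = -92 + 200*(40 + 10*I) = -92 + (8000 + 2000*I) = 7908 + 2000*I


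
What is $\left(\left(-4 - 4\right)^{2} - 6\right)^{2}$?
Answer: $3364$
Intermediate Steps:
$\left(\left(-4 - 4\right)^{2} - 6\right)^{2} = \left(\left(-8\right)^{2} - 6\right)^{2} = \left(64 - 6\right)^{2} = 58^{2} = 3364$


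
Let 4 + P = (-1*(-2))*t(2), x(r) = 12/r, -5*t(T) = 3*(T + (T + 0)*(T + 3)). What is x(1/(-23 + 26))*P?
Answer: -3312/5 ≈ -662.40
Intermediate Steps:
t(T) = -3*T/5 - 3*T*(3 + T)/5 (t(T) = -3*(T + (T + 0)*(T + 3))/5 = -3*(T + T*(3 + T))/5 = -(3*T + 3*T*(3 + T))/5 = -3*T/5 - 3*T*(3 + T)/5)
P = -92/5 (P = -4 + (-1*(-2))*(-3/5*2*(4 + 2)) = -4 + 2*(-3/5*2*6) = -4 + 2*(-36/5) = -4 - 72/5 = -92/5 ≈ -18.400)
x(1/(-23 + 26))*P = (12/(1/(-23 + 26)))*(-92/5) = (12/(1/3))*(-92/5) = (12*3)*(-92/5) = 36*(-92/5) = -3312/5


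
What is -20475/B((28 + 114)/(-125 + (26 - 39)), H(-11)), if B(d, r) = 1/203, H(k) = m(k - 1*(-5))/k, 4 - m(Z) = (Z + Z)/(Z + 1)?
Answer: -4156425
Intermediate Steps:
m(Z) = 4 - 2*Z/(1 + Z) (m(Z) = 4 - (Z + Z)/(Z + 1) = 4 - 2*Z/(1 + Z))
H(k) = 2*(7 + k)/(k*(6 + k)) (H(k) = (2*(2 + (k - 1*(-5)))/(1 + (k - 1*(-5))))/k = (2*(2 + (k + 5))/(1 + (k + 5)))/k = (2*(2 + (5 + k))/(1 + (5 + k)))/k = (2*(7 + k)/(6 + k))/k = 2*(7 + k)/(k*(6 + k)))
B(d, r) = 1/203
-20475/B((28 + 114)/(-125 + (26 - 39)), H(-11)) = -20475/1/203 = -20475*203 = -4156425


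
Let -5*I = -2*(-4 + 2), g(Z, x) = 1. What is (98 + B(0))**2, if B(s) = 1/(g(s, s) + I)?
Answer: 10609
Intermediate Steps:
I = -4/5 (I = -(-2)*(-4 + 2)/5 = -(-2)*(-2)/5 = -1/5*4 = -4/5 ≈ -0.80000)
B(s) = 5 (B(s) = 1/(1 - 4/5) = 1/(1/5) = 5)
(98 + B(0))**2 = (98 + 5)**2 = 103**2 = 10609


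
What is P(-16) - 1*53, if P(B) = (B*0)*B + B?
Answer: -69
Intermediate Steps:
P(B) = B (P(B) = 0*B + B = 0 + B = B)
P(-16) - 1*53 = -16 - 1*53 = -16 - 53 = -69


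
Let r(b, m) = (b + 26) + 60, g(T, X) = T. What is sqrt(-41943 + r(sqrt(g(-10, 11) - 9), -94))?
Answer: sqrt(-41857 + I*sqrt(19)) ≈ 0.011 + 204.59*I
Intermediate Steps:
r(b, m) = 86 + b (r(b, m) = (26 + b) + 60 = 86 + b)
sqrt(-41943 + r(sqrt(g(-10, 11) - 9), -94)) = sqrt(-41943 + (86 + sqrt(-10 - 9))) = sqrt(-41943 + (86 + sqrt(-19))) = sqrt(-41943 + (86 + I*sqrt(19))) = sqrt(-41857 + I*sqrt(19))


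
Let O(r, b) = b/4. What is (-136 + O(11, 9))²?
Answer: 286225/16 ≈ 17889.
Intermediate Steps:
O(r, b) = b/4 (O(r, b) = b*(¼) = b/4)
(-136 + O(11, 9))² = (-136 + (¼)*9)² = (-136 + 9/4)² = (-535/4)² = 286225/16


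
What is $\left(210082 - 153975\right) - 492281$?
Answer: $-436174$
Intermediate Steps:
$\left(210082 - 153975\right) - 492281 = 56107 - 492281 = -436174$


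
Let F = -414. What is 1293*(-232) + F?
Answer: -300390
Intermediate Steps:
1293*(-232) + F = 1293*(-232) - 414 = -299976 - 414 = -300390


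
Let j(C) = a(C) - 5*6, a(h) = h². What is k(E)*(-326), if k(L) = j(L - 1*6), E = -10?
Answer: -73676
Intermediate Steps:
j(C) = -30 + C² (j(C) = C² - 5*6 = C² - 30 = -30 + C²)
k(L) = -30 + (-6 + L)² (k(L) = -30 + (L - 1*6)² = -30 + (L - 6)² = -30 + (-6 + L)²)
k(E)*(-326) = (-30 + (-6 - 10)²)*(-326) = (-30 + (-16)²)*(-326) = (-30 + 256)*(-326) = 226*(-326) = -73676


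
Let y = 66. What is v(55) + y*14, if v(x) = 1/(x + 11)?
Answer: 60985/66 ≈ 924.02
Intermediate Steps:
v(x) = 1/(11 + x)
v(55) + y*14 = 1/(11 + 55) + 66*14 = 1/66 + 924 = 60985/66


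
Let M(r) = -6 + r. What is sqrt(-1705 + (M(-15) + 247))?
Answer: I*sqrt(1479) ≈ 38.458*I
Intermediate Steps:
sqrt(-1705 + (M(-15) + 247)) = sqrt(-1705 + ((-6 - 15) + 247)) = sqrt(-1705 + (-21 + 247)) = sqrt(-1705 + 226) = sqrt(-1479) = I*sqrt(1479)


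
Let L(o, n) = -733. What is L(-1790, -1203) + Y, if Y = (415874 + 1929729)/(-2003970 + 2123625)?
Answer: -85361512/119655 ≈ -713.40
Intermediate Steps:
Y = 2345603/119655 ≈ 19.603
L(-1790, -1203) + Y = -733 + 2345603/119655 = -85361512/119655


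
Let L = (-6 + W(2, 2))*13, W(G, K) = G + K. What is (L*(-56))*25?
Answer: 36400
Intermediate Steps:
L = -26 (L = (-6 + (2 + 2))*13 = (-6 + 4)*13 = -2*13 = -26)
(L*(-56))*25 = -26*(-56)*25 = 1456*25 = 36400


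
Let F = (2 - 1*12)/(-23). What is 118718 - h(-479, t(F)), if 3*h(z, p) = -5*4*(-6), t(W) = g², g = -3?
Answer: 118678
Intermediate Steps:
F = 10/23 (F = (2 - 12)*(-1/23) = -10*(-1/23) = 10/23 ≈ 0.43478)
t(W) = 9 (t(W) = (-3)² = 9)
h(z, p) = 40 (h(z, p) = (-5*4*(-6))/3 = (-20*(-6))/3 = (⅓)*120 = 40)
118718 - h(-479, t(F)) = 118718 - 1*40 = 118718 - 40 = 118678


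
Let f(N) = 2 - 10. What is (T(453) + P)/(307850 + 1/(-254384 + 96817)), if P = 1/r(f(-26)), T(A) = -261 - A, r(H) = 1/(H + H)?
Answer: -115023910/48507000949 ≈ -0.0023713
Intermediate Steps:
f(N) = -8
r(H) = 1/(2*H)
P = -16 (P = 1/((½)/(-8)) = 1/((½)*(-⅛)) = 1/(-1/16) = -16)
(T(453) + P)/(307850 + 1/(-254384 + 96817)) = ((-261 - 1*453) - 16)/(307850 + 1/(-254384 + 96817)) = ((-261 - 453) - 16)/(307850 + 1/(-157567)) = (-714 - 16)/(307850 - 1/157567) = -730/48507000949/157567 = -730*157567/48507000949 = -115023910/48507000949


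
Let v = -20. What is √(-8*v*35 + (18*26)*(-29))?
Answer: 2*I*√1993 ≈ 89.286*I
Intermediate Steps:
√(-8*v*35 + (18*26)*(-29)) = √(-8*(-20)*35 + (18*26)*(-29)) = √(160*35 + 468*(-29)) = √(5600 - 13572) = √(-7972) = 2*I*√1993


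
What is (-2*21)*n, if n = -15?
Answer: 630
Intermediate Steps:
(-2*21)*n = -2*21*(-15) = -42*(-15) = 630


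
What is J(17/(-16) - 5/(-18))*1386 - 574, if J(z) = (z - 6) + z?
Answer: -44261/4 ≈ -11065.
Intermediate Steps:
J(z) = -6 + 2*z (J(z) = (-6 + z) + z = -6 + 2*z)
J(17/(-16) - 5/(-18))*1386 - 574 = (-6 + 2*(17/(-16) - 5/(-18)))*1386 - 574 = (-6 + 2*(17*(-1/16) - 5*(-1/18)))*1386 - 574 = (-6 + 2*(-17/16 + 5/18))*1386 - 574 = (-6 + 2*(-113/144))*1386 - 574 = (-6 - 113/72)*1386 - 574 = -545/72*1386 - 574 = -41965/4 - 574 = -44261/4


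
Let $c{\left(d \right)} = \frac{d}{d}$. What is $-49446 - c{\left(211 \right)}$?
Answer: $-49447$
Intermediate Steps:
$c{\left(d \right)} = 1$
$-49446 - c{\left(211 \right)} = -49446 - 1 = -49447$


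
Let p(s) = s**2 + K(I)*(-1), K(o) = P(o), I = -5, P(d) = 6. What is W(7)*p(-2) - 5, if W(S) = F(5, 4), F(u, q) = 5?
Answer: -15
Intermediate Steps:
K(o) = 6
W(S) = 5
p(s) = -6 + s**2 (p(s) = s**2 + 6*(-1) = s**2 - 6 = -6 + s**2)
W(7)*p(-2) - 5 = 5*(-6 + (-2)**2) - 5 = 5*(-6 + 4) - 5 = 5*(-2) - 5 = -10 - 5 = -15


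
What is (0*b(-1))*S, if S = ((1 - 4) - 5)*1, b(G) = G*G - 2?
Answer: 0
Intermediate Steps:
b(G) = -2 + G² (b(G) = G² - 2 = -2 + G²)
S = -8 (S = (-3 - 5)*1 = -8*1 = -8)
(0*b(-1))*S = (0*(-2 + (-1)²))*(-8) = (0*(-2 + 1))*(-8) = (0*(-1))*(-8) = 0*(-8) = 0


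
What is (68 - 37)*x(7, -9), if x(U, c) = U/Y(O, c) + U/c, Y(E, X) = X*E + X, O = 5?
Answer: -1519/54 ≈ -28.130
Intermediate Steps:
Y(E, X) = X + E*X (Y(E, X) = E*X + X = X + E*X)
x(U, c) = 7*U/(6*c) (x(U, c) = U/((c*(1 + 5))) + U/c = U/((c*6)) + U/c = U/((6*c)) + U/c = U*(1/(6*c)) + U/c = U/(6*c) + U/c = 7*U/(6*c))
(68 - 37)*x(7, -9) = (68 - 37)*((7/6)*7/(-9)) = 31*((7/6)*7*(-⅑)) = 31*(-49/54) = -1519/54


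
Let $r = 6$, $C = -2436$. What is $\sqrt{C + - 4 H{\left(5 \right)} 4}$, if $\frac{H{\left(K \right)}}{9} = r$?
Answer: $10 i \sqrt{33} \approx 57.446 i$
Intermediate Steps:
$H{\left(K \right)} = 54$ ($H{\left(K \right)} = 9 \cdot 6 = 54$)
$\sqrt{C + - 4 H{\left(5 \right)} 4} = \sqrt{-2436 + \left(-4\right) 54 \cdot 4} = \sqrt{-2436 - 864} = \sqrt{-3300} = 10 i \sqrt{33}$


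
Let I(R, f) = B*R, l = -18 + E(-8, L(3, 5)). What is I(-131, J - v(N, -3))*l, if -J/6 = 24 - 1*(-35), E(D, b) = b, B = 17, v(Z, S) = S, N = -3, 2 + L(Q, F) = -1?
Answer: 46767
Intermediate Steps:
L(Q, F) = -3 (L(Q, F) = -2 - 1 = -3)
J = -354 (J = -6*(24 - 1*(-35)) = -6*(24 + 35) = -6*59 = -354)
l = -21 (l = -18 - 3 = -21)
I(R, f) = 17*R
I(-131, J - v(N, -3))*l = (17*(-131))*(-21) = -2227*(-21) = 46767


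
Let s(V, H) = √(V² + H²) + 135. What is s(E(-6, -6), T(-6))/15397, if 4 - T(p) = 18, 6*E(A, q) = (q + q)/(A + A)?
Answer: 135/15397 + √7057/92382 ≈ 0.0096773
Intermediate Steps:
E(A, q) = q/(6*A) (E(A, q) = ((q + q)/(A + A))/6 = ((2*q)/((2*A)))/6 = ((2*q)*(1/(2*A)))/6 = (q/A)/6 = q/(6*A))
T(p) = -14 (T(p) = 4 - 1*18 = 4 - 18 = -14)
s(V, H) = 135 + √(H² + V²) (s(V, H) = √(H² + V²) + 135 = 135 + √(H² + V²))
s(E(-6, -6), T(-6))/15397 = (135 + √((-14)² + ((⅙)*(-6)/(-6))²))/15397 = (135 + √(196 + ((⅙)*(-6)*(-⅙))²))*(1/15397) = (135 + √(196 + (⅙)²))*(1/15397) = (135 + √(196 + 1/36))*(1/15397) = (135 + √(7057/36))*(1/15397) = (135 + √7057/6)*(1/15397) = 135/15397 + √7057/92382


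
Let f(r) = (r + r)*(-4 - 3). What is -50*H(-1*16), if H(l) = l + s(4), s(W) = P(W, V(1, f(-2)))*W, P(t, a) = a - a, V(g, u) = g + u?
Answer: 800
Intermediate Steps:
f(r) = -14*r (f(r) = (2*r)*(-7) = -14*r)
P(t, a) = 0
s(W) = 0 (s(W) = 0*W = 0)
H(l) = l (H(l) = l + 0 = l)
-50*H(-1*16) = -(-50)*16 = -50*(-16) = 800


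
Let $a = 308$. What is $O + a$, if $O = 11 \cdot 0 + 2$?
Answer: $310$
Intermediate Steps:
$O = 2$ ($O = 0 + 2 = 2$)
$O + a = 2 + 308 = 310$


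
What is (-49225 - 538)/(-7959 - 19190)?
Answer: 49763/27149 ≈ 1.8330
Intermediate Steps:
(-49225 - 538)/(-7959 - 19190) = -49763/(-27149) = -49763*(-1/27149) = 49763/27149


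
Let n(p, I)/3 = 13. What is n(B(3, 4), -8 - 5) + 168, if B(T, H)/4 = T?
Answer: 207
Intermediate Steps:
B(T, H) = 4*T
n(p, I) = 39 (n(p, I) = 3*13 = 39)
n(B(3, 4), -8 - 5) + 168 = 39 + 168 = 207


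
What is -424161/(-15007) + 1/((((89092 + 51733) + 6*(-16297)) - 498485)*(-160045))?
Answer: 30917610598972297/1093878461854230 ≈ 28.264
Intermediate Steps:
-424161/(-15007) + 1/((((89092 + 51733) + 6*(-16297)) - 498485)*(-160045)) = -424161*(-1/15007) - 1/160045/((140825 - 97782) - 498485) = 424161/15007 - 1/160045/(43043 - 498485) = 424161/15007 - 1/160045/(-455442) = 424161/15007 - 1/455442*(-1/160045) = 424161/15007 + 1/72891214890 = 30917610598972297/1093878461854230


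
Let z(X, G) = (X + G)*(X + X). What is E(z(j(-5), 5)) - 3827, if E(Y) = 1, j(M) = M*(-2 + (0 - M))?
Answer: -3826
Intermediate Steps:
j(M) = M*(-2 - M)
z(X, G) = 2*X*(G + X) (z(X, G) = (G + X)*(2*X) = 2*X*(G + X))
E(z(j(-5), 5)) - 3827 = 1 - 3827 = -3826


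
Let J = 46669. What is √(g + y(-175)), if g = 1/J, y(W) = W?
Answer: I*√381149176506/46669 ≈ 13.229*I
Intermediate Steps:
g = 1/46669 ≈ 2.1427e-5
√(g + y(-175)) = √(1/46669 - 175) = √(-8167074/46669) = I*√381149176506/46669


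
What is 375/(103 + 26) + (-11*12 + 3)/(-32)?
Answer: 9547/1376 ≈ 6.9382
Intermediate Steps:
375/(103 + 26) + (-11*12 + 3)/(-32) = 375/129 + (-132 + 3)*(-1/32) = 375*(1/129) - 129*(-1/32) = 125/43 + 129/32 = 9547/1376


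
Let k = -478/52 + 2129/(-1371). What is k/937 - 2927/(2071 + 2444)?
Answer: -11054670311/16755818170 ≈ -0.65975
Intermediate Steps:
k = -383023/35646 (k = -478*1/52 + 2129*(-1/1371) = -239/26 - 2129/1371 = -383023/35646 ≈ -10.745)
k/937 - 2927/(2071 + 2444) = -383023/35646/937 - 2927/(2071 + 2444) = -383023/35646*1/937 - 2927/4515 = -383023/33400302 - 2927*1/4515 = -383023/33400302 - 2927/4515 = -11054670311/16755818170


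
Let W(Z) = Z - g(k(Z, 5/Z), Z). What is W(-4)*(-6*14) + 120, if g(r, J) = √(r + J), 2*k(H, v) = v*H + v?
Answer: 456 + 21*I*√34 ≈ 456.0 + 122.45*I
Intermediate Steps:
k(H, v) = v/2 + H*v/2 (k(H, v) = (v*H + v)/2 = (H*v + v)/2 = (v + H*v)/2 = v/2 + H*v/2)
g(r, J) = √(J + r)
W(Z) = Z - √(Z + 5*(1 + Z)/(2*Z)) (W(Z) = Z - √(Z + (5/Z)*(1 + Z)/2) = Z - √(Z + 5*(1 + Z)/(2*Z)))
W(-4)*(-6*14) + 120 = (-4 - √(10 + 4*(-4) + 10/(-4))/2)*(-6*14) + 120 = (-4 - √(10 - 16 + 10*(-¼))/2)*(-84) + 120 = (-4 - √(10 - 16 - 5/2)/2)*(-84) + 120 = (-4 - I*√34/4)*(-84) + 120 = (336 + 21*I*√34) + 120 = 456 + 21*I*√34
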